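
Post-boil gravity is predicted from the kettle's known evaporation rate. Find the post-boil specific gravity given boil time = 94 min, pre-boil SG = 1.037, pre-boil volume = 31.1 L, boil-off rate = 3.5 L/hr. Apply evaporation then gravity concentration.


V_post = V_pre − rate·(t/60);  SG_post = 1 + (SG_pre−1)·V_pre/V_post
V_post = 31.1 − 3.5·(94/60) = 25.6167
SG_post = 1 + (1.037 − 1)·31.1/25.6167

1.0449


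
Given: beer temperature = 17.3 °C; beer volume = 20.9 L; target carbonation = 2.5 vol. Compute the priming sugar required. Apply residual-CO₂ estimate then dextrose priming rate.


residual = 14.695·(0.01821 + 0.09011·e^(−0.04·T));  sugar = (target − residual)·4.0·V
residual = 14.695·(0.01821 + 0.09011·e^(−0.04·17.3)) = 0.9304
sugar = (2.5 − 0.9304)·4.0·20.9

131.2153 g


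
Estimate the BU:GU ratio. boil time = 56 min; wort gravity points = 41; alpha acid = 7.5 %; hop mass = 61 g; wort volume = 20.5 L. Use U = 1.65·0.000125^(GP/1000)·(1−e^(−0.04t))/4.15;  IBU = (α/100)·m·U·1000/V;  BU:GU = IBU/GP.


U = 1.65·0.000125^(41/1000)·(1−e^(−0.04·56))/4.15 = 0.2458
IBU = (7.5/100)·61·0.2458·1000/20.5 = 54.8480
BU:GU = 54.8480/41

1.3378


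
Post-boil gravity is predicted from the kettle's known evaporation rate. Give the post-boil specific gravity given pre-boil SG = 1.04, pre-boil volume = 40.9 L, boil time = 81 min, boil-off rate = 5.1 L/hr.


V_post = V_pre − rate·(t/60);  SG_post = 1 + (SG_pre−1)·V_pre/V_post
V_post = 40.9 − 5.1·(81/60) = 34.0150
SG_post = 1 + (1.04 − 1)·40.9/34.0150

1.0481


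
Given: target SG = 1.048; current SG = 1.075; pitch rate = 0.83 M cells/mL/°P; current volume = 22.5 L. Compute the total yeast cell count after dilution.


V_w = V·((SG_c−1)/(SG_t−1)−1);  °P = 259 − 259/SG_t;  cells = rate·(V+V_w)·°P
V_w = 22.5·((1.075−1)/(1.048−1)−1) = 12.6562
V_final = 22.5 + 12.6562 = 35.1562
°P = 259 − 259/1.048 = 11.8626
cells = 0.83·35.1562·11.8626

346.1468 billion cells


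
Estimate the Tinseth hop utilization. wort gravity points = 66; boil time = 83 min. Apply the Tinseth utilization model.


U = 1.65·0.000125^(GP/1000) · (1 − e^(−0.04·t))/4.15
bigness = 1.65·0.000125^(66/1000) = 0.9118
boil_factor = (1 − e^(−0.04·83))/4.15 = 0.2323
U = 0.9118 · 0.2323

0.2118


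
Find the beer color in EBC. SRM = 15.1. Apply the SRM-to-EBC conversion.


EBC = SRM · 1.97
EBC = 15.1 · 1.97

29.7470 EBC


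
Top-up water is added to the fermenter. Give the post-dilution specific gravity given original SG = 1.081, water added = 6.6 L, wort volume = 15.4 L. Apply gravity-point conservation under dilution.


SG_new = 1 + (SG_old − 1)·V_old/(V_old + V_water)
pts = (1.081 − 1)·1000·15.4/(15.4 + 6.6) = 56.7000
SG_new = 1 + 56.7000/1000

1.0567


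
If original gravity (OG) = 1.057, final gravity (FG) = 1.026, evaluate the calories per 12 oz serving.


ABW = (OG−FG)·131.25·0.79/FG;  °P = 259 − 259/SG (for OG→OE and FG→AE);  RE = 0.1808·OE + 0.8192·AE;  Cal = (6.9·ABW + 4·(RE−0.1))·FG·3.55
ABW = (1.057 − 1.026)·131.25·0.79/1.026 = 3.1329
OE = 259 − 259/1.057 = 13.9669 °P
AE = 259 − 259/1.026 = 6.5634 °P
RE = 0.1808·13.9669 + 0.8192·6.5634 = 7.9019 °P
Cal = (6.9·3.1329 + 4·(7.9019−0.1))·1.026·3.55

192.4022 kcal


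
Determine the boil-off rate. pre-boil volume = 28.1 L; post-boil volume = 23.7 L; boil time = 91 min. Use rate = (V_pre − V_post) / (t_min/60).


rate = (28.1 − 23.7) / (91/60)

2.9011 L/hr


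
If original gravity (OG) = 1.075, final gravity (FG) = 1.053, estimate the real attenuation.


AA = (OG−FG)/(OG−1)·100;  RA = AA·0.8192
AA = (1.075 − 1.053)/(1.075 − 1)·100 = 29.3333
RA = 29.3333·0.8192

24.0299 %


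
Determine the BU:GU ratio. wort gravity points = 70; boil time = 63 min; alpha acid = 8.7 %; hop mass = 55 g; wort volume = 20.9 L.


U = 1.65·0.000125^(GP/1000)·(1−e^(−0.04t))/4.15;  IBU = (α/100)·m·U·1000/V;  BU:GU = IBU/GP
U = 1.65·0.000125^(70/1000)·(1−e^(−0.04·63))/4.15 = 0.1949
IBU = (8.7/100)·55·0.1949·1000/20.9 = 44.6196
BU:GU = 44.6196/70

0.6374


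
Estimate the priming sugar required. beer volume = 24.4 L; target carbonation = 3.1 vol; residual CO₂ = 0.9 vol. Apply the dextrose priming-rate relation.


sugar = (target − residual)·4.0·V
sugar = (3.1 − 0.9)·4.0·24.4

214.7200 g


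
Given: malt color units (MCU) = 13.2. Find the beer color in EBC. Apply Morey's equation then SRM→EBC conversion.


SRM = 1.4922·MCU^0.6859;  EBC = SRM·1.97
SRM = 1.4922·13.2^0.6859 = 8.7585
EBC = 8.7585·1.97

17.2542 EBC


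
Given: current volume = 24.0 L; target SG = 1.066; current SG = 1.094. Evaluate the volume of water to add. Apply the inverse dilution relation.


V_water = V·((SG_curr − 1)/(SG_target − 1) − 1)
V_water = 24.0·((1.094 − 1)/(1.066 − 1) − 1)

10.1818 L


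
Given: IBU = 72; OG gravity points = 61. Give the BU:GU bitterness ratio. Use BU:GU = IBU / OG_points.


BU:GU = 72 / 61

1.1803


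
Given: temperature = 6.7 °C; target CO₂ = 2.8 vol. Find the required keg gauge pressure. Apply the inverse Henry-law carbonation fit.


psi = vols/(0.01821 + 0.09011·e^(−0.04·T)) − 14.695
psi = 2.8/(0.01821 + 0.09011·e^(−0.04·6.7)) − 14.695

17.4387 psi


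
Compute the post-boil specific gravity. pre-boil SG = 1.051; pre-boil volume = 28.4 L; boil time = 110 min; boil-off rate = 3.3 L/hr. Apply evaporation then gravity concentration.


V_post = V_pre − rate·(t/60);  SG_post = 1 + (SG_pre−1)·V_pre/V_post
V_post = 28.4 − 3.3·(110/60) = 22.3500
SG_post = 1 + (1.051 − 1)·28.4/22.3500

1.0648


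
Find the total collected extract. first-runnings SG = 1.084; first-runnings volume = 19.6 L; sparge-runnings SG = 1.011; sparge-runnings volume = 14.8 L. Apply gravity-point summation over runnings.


total = Σ (SG_i − 1)·1000·V_i
first = (1.084 − 1)·1000·19.6 = 1646.4000
sparge = (1.011 − 1)·1000·14.8 = 162.8000
total = 1646.4000 + 162.8000

1809.2000 gravity·L


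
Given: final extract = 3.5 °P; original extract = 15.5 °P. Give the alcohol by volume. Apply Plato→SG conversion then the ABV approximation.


SG = 259/(259 − P);  ABV = (OG − FG)·131.25
OG = 259/(259 − 15.5) = 1.0637
FG = 259/(259 − 3.5) = 1.0137
ABV = (1.0637 − 1.0137)·131.25

6.5568 % ABV


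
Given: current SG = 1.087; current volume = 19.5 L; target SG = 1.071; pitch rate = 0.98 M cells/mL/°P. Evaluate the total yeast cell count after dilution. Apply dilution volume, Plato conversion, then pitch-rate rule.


V_w = V·((SG_c−1)/(SG_t−1)−1);  °P = 259 − 259/SG_t;  cells = rate·(V+V_w)·°P
V_w = 19.5·((1.087−1)/(1.071−1)−1) = 4.3944
V_final = 19.5 + 4.3944 = 23.8944
°P = 259 − 259/1.071 = 17.1699
cells = 0.98·23.8944·17.1699

402.0594 billion cells


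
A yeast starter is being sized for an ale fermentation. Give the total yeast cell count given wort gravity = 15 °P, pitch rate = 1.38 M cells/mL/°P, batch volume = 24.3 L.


cells (billions) = rate · V_L · °P
cells = 1.38 · 24.3 · 15

503.0100 billion cells


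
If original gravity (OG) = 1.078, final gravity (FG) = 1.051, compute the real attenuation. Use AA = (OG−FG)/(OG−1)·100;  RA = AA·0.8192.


AA = (1.078 − 1.051)/(1.078 − 1)·100 = 34.6154
RA = 34.6154·0.8192

28.3569 %


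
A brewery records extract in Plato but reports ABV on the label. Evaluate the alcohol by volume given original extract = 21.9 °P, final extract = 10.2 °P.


SG = 259/(259 − P);  ABV = (OG − FG)·131.25
OG = 259/(259 − 21.9) = 1.0924
FG = 259/(259 − 10.2) = 1.0410
ABV = (1.0924 − 1.0410)·131.25

6.7422 % ABV


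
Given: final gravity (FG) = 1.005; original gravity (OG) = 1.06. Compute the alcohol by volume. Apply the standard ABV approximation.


ABV = (OG − FG) · 131.25
ABV = (1.06 − 1.005) · 131.25

7.2188 % ABV


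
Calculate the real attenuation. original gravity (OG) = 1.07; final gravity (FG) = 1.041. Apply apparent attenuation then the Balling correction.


AA = (OG−FG)/(OG−1)·100;  RA = AA·0.8192
AA = (1.07 − 1.041)/(1.07 − 1)·100 = 41.4286
RA = 41.4286·0.8192

33.9383 %


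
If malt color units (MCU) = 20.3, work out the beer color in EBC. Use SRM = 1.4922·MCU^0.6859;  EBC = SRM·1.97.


SRM = 1.4922·20.3^0.6859 = 11.7663
EBC = 11.7663·1.97

23.1795 EBC


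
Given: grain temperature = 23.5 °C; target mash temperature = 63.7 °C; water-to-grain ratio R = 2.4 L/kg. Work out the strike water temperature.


T_strike = (0.41/R)·(T_mash − T_grain) + T_mash
T_strike = (0.41/2.4)·(63.7 − 23.5) + 63.7

70.5675 °C


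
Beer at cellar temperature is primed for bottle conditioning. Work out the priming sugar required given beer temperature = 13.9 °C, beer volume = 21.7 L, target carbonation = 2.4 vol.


residual = 14.695·(0.01821 + 0.09011·e^(−0.04·T));  sugar = (target − residual)·4.0·V
residual = 14.695·(0.01821 + 0.09011·e^(−0.04·13.9)) = 1.0270
sugar = (2.4 − 1.0270)·4.0·21.7

119.1761 g


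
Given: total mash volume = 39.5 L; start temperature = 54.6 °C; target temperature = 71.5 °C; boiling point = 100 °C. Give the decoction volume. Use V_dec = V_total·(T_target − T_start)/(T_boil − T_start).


V_dec = 39.5·(71.5 − 54.6)/(100 − 54.6)

14.7037 L


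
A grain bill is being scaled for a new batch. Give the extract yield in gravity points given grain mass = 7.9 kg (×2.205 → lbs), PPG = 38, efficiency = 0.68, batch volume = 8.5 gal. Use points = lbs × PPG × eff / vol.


lbs = 7.9 × 2.205 = 17.4195
points = 17.4195 × 38 × 0.68 / 8.5

52.9553 points


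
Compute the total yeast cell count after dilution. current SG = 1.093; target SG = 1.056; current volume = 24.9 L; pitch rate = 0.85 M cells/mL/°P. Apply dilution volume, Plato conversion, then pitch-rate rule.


V_w = V·((SG_c−1)/(SG_t−1)−1);  °P = 259 − 259/SG_t;  cells = rate·(V+V_w)·°P
V_w = 24.9·((1.093−1)/(1.056−1)−1) = 16.4518
V_final = 24.9 + 16.4518 = 41.3518
°P = 259 − 259/1.056 = 13.7348
cells = 0.85·41.3518·13.7348

482.7664 billion cells


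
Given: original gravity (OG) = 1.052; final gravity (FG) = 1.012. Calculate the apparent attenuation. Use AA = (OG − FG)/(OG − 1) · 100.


AA = (1.052 − 1.012)/(1.052 − 1) · 100

76.9231 %


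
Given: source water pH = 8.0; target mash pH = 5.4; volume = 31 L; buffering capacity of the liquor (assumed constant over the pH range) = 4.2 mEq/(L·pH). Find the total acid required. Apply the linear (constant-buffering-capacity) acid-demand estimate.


acid = buffering capacity · (pH_source − pH_target) · V
acid = 4.2 · (8.0 − 5.4) · 31

338.5200 mEq


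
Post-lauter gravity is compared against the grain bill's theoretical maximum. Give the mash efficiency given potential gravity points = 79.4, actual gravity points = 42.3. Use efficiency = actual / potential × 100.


efficiency = 42.3 / 79.4 × 100

53.2746 %


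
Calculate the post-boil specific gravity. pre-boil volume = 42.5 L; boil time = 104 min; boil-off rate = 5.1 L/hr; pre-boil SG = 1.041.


V_post = V_pre − rate·(t/60);  SG_post = 1 + (SG_pre−1)·V_pre/V_post
V_post = 42.5 − 5.1·(104/60) = 33.6600
SG_post = 1 + (1.041 − 1)·42.5/33.6600

1.0518


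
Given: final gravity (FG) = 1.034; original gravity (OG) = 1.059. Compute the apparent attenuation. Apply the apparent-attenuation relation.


AA = (OG − FG)/(OG − 1) · 100
AA = (1.059 − 1.034)/(1.059 − 1) · 100

42.3729 %


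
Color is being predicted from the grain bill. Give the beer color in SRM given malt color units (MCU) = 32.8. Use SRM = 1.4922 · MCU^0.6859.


SRM = 1.4922 · 32.8^0.6859

16.3518 SRM


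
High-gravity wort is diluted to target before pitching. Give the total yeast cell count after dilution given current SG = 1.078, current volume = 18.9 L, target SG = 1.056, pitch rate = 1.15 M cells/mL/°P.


V_w = V·((SG_c−1)/(SG_t−1)−1);  °P = 259 − 259/SG_t;  cells = rate·(V+V_w)·°P
V_w = 18.9·((1.078−1)/(1.056−1)−1) = 7.4250
V_final = 18.9 + 7.4250 = 26.3250
°P = 259 − 259/1.056 = 13.7348
cells = 1.15·26.3250·13.7348

415.8054 billion cells


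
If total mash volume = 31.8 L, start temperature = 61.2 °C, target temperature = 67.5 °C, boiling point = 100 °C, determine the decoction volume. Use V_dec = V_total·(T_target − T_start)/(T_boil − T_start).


V_dec = 31.8·(67.5 − 61.2)/(100 − 61.2)

5.1634 L


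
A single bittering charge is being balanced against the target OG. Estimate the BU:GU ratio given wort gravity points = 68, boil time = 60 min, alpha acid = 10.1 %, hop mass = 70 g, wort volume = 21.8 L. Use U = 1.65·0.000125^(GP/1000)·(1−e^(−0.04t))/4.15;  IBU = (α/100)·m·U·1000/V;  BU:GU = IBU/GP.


U = 1.65·0.000125^(68/1000)·(1−e^(−0.04·60))/4.15 = 0.1962
IBU = (10.1/100)·70·0.1962·1000/21.8 = 63.6337
BU:GU = 63.6337/68

0.9358


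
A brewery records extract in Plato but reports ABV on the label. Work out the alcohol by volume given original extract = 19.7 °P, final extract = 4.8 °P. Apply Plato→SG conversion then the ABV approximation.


SG = 259/(259 − P);  ABV = (OG − FG)·131.25
OG = 259/(259 − 19.7) = 1.0823
FG = 259/(259 − 4.8) = 1.0189
ABV = (1.0823 − 1.0189)·131.25

8.3266 % ABV


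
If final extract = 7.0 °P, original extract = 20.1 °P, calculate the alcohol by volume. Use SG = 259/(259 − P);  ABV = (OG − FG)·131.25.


OG = 259/(259 − 20.1) = 1.0841
FG = 259/(259 − 7.0) = 1.0278
ABV = (1.0841 − 1.0278)·131.25

7.3970 % ABV


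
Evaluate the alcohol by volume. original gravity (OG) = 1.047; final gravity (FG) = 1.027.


ABV = (OG − FG) · 131.25
ABV = (1.047 − 1.027) · 131.25

2.6250 % ABV


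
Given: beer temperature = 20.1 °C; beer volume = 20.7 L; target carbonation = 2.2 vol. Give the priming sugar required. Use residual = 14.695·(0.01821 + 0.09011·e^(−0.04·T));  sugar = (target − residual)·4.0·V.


residual = 14.695·(0.01821 + 0.09011·e^(−0.04·20.1)) = 0.8602
sugar = (2.2 − 0.8602)·4.0·20.7

110.9349 g


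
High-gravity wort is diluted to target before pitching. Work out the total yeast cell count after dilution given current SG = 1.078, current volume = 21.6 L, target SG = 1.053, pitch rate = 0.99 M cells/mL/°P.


V_w = V·((SG_c−1)/(SG_t−1)−1);  °P = 259 − 259/SG_t;  cells = rate·(V+V_w)·°P
V_w = 21.6·((1.078−1)/(1.053−1)−1) = 10.1887
V_final = 21.6 + 10.1887 = 31.7887
°P = 259 − 259/1.053 = 13.0361
cells = 0.99·31.7887·13.0361

410.2560 billion cells


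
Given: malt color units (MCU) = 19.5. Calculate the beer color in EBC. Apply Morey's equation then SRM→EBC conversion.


SRM = 1.4922·MCU^0.6859;  EBC = SRM·1.97
SRM = 1.4922·19.5^0.6859 = 11.4462
EBC = 11.4462·1.97

22.5490 EBC


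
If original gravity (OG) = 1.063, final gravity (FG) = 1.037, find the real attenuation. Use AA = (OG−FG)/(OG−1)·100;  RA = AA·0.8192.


AA = (1.063 − 1.037)/(1.063 − 1)·100 = 41.2698
RA = 41.2698·0.8192

33.8083 %


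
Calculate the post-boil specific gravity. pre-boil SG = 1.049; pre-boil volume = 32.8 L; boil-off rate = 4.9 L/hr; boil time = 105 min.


V_post = V_pre − rate·(t/60);  SG_post = 1 + (SG_pre−1)·V_pre/V_post
V_post = 32.8 − 4.9·(105/60) = 24.2250
SG_post = 1 + (1.049 − 1)·32.8/24.2250

1.0663


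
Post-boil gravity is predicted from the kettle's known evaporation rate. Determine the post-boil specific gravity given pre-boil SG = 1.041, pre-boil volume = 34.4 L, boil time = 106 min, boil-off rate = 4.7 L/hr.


V_post = V_pre − rate·(t/60);  SG_post = 1 + (SG_pre−1)·V_pre/V_post
V_post = 34.4 − 4.7·(106/60) = 26.0967
SG_post = 1 + (1.041 − 1)·34.4/26.0967

1.0540


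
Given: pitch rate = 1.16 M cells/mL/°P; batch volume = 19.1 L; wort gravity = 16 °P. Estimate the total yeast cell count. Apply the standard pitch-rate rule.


cells (billions) = rate · V_L · °P
cells = 1.16 · 19.1 · 16

354.4960 billion cells


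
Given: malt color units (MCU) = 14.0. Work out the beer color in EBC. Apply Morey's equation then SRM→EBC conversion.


SRM = 1.4922·MCU^0.6859;  EBC = SRM·1.97
SRM = 1.4922·14.0^0.6859 = 9.1192
EBC = 9.1192·1.97

17.9648 EBC


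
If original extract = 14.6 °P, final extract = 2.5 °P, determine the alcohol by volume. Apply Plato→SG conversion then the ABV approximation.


SG = 259/(259 − P);  ABV = (OG − FG)·131.25
OG = 259/(259 − 14.6) = 1.0597
FG = 259/(259 − 2.5) = 1.0097
ABV = (1.0597 − 1.0097)·131.25

6.5614 % ABV


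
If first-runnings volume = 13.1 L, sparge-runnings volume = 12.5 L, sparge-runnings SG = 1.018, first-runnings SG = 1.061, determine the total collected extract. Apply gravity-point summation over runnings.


total = Σ (SG_i − 1)·1000·V_i
first = (1.061 − 1)·1000·13.1 = 799.1000
sparge = (1.018 − 1)·1000·12.5 = 225.0000
total = 799.1000 + 225.0000

1024.1000 gravity·L


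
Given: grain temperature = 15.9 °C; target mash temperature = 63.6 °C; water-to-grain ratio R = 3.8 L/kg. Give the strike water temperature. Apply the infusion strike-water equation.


T_strike = (0.41/R)·(T_mash − T_grain) + T_mash
T_strike = (0.41/3.8)·(63.6 − 15.9) + 63.6

68.7466 °C


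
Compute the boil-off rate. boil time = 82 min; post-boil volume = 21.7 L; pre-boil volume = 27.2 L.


rate = (V_pre − V_post) / (t_min/60)
rate = (27.2 − 21.7) / (82/60)

4.0244 L/hr


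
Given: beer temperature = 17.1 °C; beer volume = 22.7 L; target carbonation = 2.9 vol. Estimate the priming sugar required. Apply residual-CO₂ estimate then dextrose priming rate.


residual = 14.695·(0.01821 + 0.09011·e^(−0.04·T));  sugar = (target − residual)·4.0·V
residual = 14.695·(0.01821 + 0.09011·e^(−0.04·17.1)) = 0.9358
sugar = (2.9 − 0.9358)·4.0·22.7

178.3527 g


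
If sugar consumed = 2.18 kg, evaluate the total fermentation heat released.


Q = m_sugar · 590 kJ/kg
Q = 2.18 · 590

1286.2000 kJ


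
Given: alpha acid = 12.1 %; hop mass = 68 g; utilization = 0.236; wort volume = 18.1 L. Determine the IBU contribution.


IBU = (α/100)·mass·U·1000 / V
IBU = (12.1/100)·68·0.236·1000 / 18.1

107.2822 IBU


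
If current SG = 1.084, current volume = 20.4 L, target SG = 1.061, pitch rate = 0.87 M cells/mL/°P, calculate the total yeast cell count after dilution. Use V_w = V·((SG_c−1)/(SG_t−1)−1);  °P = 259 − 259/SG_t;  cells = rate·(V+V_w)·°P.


V_w = 20.4·((1.084−1)/(1.061−1)−1) = 7.6918
V_final = 20.4 + 7.6918 = 28.0918
°P = 259 − 259/1.061 = 14.8907
cells = 0.87·28.0918·14.8907

363.9260 billion cells


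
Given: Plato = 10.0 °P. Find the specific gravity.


SG = 259/(259 − P)
SG = 259/(259 − 10.0)

1.0402


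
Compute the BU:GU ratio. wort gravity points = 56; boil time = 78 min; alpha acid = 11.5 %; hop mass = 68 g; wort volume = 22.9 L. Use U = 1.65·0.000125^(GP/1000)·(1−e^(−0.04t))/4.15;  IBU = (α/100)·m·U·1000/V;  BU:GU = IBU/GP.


U = 1.65·0.000125^(56/1000)·(1−e^(−0.04·78))/4.15 = 0.2297
IBU = (11.5/100)·68·0.2297·1000/22.9 = 78.4550
BU:GU = 78.4550/56

1.4010


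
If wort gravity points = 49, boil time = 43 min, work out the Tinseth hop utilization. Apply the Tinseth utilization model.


U = 1.65·0.000125^(GP/1000) · (1 − e^(−0.04·t))/4.15
bigness = 1.65·0.000125^(49/1000) = 1.0623
boil_factor = (1 − e^(−0.04·43))/4.15 = 0.1978
U = 1.0623 · 0.1978

0.2101


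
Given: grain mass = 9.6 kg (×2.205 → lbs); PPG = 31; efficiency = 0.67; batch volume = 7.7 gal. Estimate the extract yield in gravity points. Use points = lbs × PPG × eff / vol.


lbs = 9.6 × 2.205 = 21.1680
points = 21.1680 × 31 × 0.67 / 7.7

57.0986 points


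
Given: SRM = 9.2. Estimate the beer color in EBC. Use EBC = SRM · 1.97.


EBC = 9.2 · 1.97

18.1240 EBC


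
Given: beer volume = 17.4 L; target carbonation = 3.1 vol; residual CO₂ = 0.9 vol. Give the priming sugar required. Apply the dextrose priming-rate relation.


sugar = (target − residual)·4.0·V
sugar = (3.1 − 0.9)·4.0·17.4

153.1200 g


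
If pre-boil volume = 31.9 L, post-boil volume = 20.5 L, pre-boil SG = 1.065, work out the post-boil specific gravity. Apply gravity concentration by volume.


SG_post = 1 + (SG_pre − 1)·V_pre/V_post
pts_pre = (1.065 − 1)·1000 = 65.0000
pts_post = 65.0000·31.9/20.5 = 101.1463
SG_post = 1 + 101.1463/1000

1.1011


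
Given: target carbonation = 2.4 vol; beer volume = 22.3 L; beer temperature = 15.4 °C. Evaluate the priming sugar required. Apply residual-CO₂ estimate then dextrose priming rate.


residual = 14.695·(0.01821 + 0.09011·e^(−0.04·T));  sugar = (target − residual)·4.0·V
residual = 14.695·(0.01821 + 0.09011·e^(−0.04·15.4)) = 0.9828
sugar = (2.4 − 0.9828)·4.0·22.3

126.4161 g


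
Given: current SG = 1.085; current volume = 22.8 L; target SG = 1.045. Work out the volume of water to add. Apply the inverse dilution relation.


V_water = V·((SG_curr − 1)/(SG_target − 1) − 1)
V_water = 22.8·((1.085 − 1)/(1.045 − 1) − 1)

20.2667 L


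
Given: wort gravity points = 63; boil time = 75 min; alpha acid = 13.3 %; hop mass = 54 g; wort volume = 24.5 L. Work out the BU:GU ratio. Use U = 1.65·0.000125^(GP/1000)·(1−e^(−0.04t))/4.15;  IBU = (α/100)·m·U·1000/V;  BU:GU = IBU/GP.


U = 1.65·0.000125^(63/1000)·(1−e^(−0.04·75))/4.15 = 0.2145
IBU = (13.3/100)·54·0.2145·1000/24.5 = 62.8697
BU:GU = 62.8697/63

0.9979


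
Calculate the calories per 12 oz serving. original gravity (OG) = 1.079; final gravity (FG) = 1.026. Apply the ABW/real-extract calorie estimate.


ABW = (OG−FG)·131.25·0.79/FG;  °P = 259 − 259/SG (for OG→OE and FG→AE);  RE = 0.1808·OE + 0.8192·AE;  Cal = (6.9·ABW + 4·(RE−0.1))·FG·3.55
ABW = (1.079 − 1.026)·131.25·0.79/1.026 = 5.3562
OE = 259 − 259/1.079 = 18.9629 °P
AE = 259 − 259/1.026 = 6.5634 °P
RE = 0.1808·18.9629 + 0.8192·6.5634 = 8.8052 °P
Cal = (6.9·5.3562 + 4·(8.8052−0.1))·1.026·3.55

261.4385 kcal


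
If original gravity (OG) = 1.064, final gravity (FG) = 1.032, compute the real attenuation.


AA = (OG−FG)/(OG−1)·100;  RA = AA·0.8192
AA = (1.064 − 1.032)/(1.064 − 1)·100 = 50.0000
RA = 50.0000·0.8192

40.9600 %


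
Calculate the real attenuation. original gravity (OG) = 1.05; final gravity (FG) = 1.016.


AA = (OG−FG)/(OG−1)·100;  RA = AA·0.8192
AA = (1.05 − 1.016)/(1.05 − 1)·100 = 68.0000
RA = 68.0000·0.8192

55.7056 %


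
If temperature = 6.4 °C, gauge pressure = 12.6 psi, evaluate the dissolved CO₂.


vols = (P + 14.695)·(0.01821 + 0.09011·e^(−0.04·T))
vols = (12.6 + 14.695)·(0.01821 + 0.09011·e^(−0.04·6.4))

2.4011 volumes


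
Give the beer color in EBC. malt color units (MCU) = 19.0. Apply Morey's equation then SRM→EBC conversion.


SRM = 1.4922·MCU^0.6859;  EBC = SRM·1.97
SRM = 1.4922·19.0^0.6859 = 11.2441
EBC = 11.2441·1.97

22.1508 EBC


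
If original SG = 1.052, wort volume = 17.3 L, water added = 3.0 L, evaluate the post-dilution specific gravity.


SG_new = 1 + (SG_old − 1)·V_old/(V_old + V_water)
pts = (1.052 − 1)·1000·17.3/(17.3 + 3.0) = 44.3153
SG_new = 1 + 44.3153/1000

1.0443


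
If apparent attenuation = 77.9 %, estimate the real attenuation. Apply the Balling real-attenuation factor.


RA = AA · 0.8192
RA = 77.9 · 0.8192

63.8157 %


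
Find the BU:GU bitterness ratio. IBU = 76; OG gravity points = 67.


BU:GU = IBU / OG_points
BU:GU = 76 / 67

1.1343


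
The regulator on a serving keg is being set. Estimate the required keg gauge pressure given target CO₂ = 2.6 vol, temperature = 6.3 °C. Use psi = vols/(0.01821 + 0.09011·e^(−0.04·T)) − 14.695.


psi = 2.6/(0.01821 + 0.09011·e^(−0.04·6.3)) − 14.695

14.7676 psi


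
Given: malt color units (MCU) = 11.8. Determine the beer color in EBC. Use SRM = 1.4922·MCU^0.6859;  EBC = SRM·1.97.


SRM = 1.4922·11.8^0.6859 = 8.1102
EBC = 8.1102·1.97

15.9771 EBC


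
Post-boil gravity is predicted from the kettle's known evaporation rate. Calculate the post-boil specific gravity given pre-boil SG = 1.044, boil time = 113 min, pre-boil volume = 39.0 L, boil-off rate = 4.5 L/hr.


V_post = V_pre − rate·(t/60);  SG_post = 1 + (SG_pre−1)·V_pre/V_post
V_post = 39.0 − 4.5·(113/60) = 30.5250
SG_post = 1 + (1.044 − 1)·39.0/30.5250

1.0562


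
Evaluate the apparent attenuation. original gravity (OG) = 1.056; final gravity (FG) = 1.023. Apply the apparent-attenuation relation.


AA = (OG − FG)/(OG − 1) · 100
AA = (1.056 − 1.023)/(1.056 − 1) · 100

58.9286 %


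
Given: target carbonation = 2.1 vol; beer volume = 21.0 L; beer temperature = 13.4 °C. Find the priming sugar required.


residual = 14.695·(0.01821 + 0.09011·e^(−0.04·T));  sugar = (target − residual)·4.0·V
residual = 14.695·(0.01821 + 0.09011·e^(−0.04·13.4)) = 1.0423
sugar = (2.1 − 1.0423)·4.0·21.0

88.8431 g


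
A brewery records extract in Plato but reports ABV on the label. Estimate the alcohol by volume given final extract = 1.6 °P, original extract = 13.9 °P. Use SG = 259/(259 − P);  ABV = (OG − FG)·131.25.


OG = 259/(259 − 13.9) = 1.0567
FG = 259/(259 − 1.6) = 1.0062
ABV = (1.0567 − 1.0062)·131.25

6.6275 % ABV


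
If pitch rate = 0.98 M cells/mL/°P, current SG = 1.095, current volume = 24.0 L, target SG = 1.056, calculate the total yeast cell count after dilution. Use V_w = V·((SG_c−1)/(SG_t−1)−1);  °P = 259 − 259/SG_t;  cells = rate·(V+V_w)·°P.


V_w = 24.0·((1.095−1)/(1.056−1)−1) = 16.7143
V_final = 24.0 + 16.7143 = 40.7143
°P = 259 − 259/1.056 = 13.7348
cells = 0.98·40.7143·13.7348

548.0205 billion cells


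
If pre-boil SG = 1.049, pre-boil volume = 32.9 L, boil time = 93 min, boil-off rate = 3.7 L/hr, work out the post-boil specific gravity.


V_post = V_pre − rate·(t/60);  SG_post = 1 + (SG_pre−1)·V_pre/V_post
V_post = 32.9 − 3.7·(93/60) = 27.1650
SG_post = 1 + (1.049 − 1)·32.9/27.1650

1.0593


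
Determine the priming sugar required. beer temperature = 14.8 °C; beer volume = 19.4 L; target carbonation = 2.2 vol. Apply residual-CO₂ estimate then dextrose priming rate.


residual = 14.695·(0.01821 + 0.09011·e^(−0.04·T));  sugar = (target − residual)·4.0·V
residual = 14.695·(0.01821 + 0.09011·e^(−0.04·14.8)) = 1.0002
sugar = (2.2 − 1.0002)·4.0·19.4

93.1083 g


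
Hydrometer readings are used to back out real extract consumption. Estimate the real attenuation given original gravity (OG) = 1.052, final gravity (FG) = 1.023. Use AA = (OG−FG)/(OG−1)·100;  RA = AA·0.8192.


AA = (1.052 − 1.023)/(1.052 − 1)·100 = 55.7692
RA = 55.7692·0.8192

45.6862 %


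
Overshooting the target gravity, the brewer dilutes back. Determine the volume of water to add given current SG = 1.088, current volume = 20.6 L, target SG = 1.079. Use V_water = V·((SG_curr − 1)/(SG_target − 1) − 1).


V_water = 20.6·((1.088 − 1)/(1.079 − 1) − 1)

2.3468 L


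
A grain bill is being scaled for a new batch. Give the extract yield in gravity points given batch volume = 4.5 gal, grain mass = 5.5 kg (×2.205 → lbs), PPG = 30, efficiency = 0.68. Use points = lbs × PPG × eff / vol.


lbs = 5.5 × 2.205 = 12.1275
points = 12.1275 × 30 × 0.68 / 4.5

54.9780 points


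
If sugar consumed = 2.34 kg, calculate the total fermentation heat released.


Q = m_sugar · 590 kJ/kg
Q = 2.34 · 590

1380.6000 kJ


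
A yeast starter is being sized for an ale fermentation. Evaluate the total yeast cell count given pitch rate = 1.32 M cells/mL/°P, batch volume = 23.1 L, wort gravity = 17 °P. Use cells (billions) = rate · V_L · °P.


cells = 1.32 · 23.1 · 17

518.3640 billion cells


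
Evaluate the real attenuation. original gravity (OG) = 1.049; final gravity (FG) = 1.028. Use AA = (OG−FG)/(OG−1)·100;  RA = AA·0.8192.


AA = (1.049 − 1.028)/(1.049 − 1)·100 = 42.8571
RA = 42.8571·0.8192

35.1086 %


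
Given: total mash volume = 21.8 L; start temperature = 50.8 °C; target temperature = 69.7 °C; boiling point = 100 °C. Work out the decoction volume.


V_dec = V_total·(T_target − T_start)/(T_boil − T_start)
V_dec = 21.8·(69.7 − 50.8)/(100 − 50.8)

8.3744 L


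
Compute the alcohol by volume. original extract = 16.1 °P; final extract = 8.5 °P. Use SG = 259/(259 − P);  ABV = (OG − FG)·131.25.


OG = 259/(259 − 16.1) = 1.0663
FG = 259/(259 − 8.5) = 1.0339
ABV = (1.0663 − 1.0339)·131.25

4.2460 % ABV


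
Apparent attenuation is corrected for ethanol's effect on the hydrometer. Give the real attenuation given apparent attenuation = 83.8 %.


RA = AA · 0.8192
RA = 83.8 · 0.8192

68.6490 %


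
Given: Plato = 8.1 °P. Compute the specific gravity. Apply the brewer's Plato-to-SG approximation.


SG = 259/(259 − P)
SG = 259/(259 − 8.1)

1.0323


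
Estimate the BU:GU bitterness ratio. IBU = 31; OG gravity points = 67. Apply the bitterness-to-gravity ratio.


BU:GU = IBU / OG_points
BU:GU = 31 / 67

0.4627


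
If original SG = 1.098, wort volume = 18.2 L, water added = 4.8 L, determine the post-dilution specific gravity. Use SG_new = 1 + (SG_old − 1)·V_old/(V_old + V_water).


pts = (1.098 − 1)·1000·18.2/(18.2 + 4.8) = 77.5478
SG_new = 1 + 77.5478/1000

1.0775


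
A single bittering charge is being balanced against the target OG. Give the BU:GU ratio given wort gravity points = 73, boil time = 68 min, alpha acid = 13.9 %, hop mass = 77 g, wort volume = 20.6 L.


U = 1.65·0.000125^(GP/1000)·(1−e^(−0.04t))/4.15;  IBU = (α/100)·m·U·1000/V;  BU:GU = IBU/GP
U = 1.65·0.000125^(73/1000)·(1−e^(−0.04·68))/4.15 = 0.1927
IBU = (13.9/100)·77·0.1927·1000/20.6 = 100.1276
BU:GU = 100.1276/73

1.3716


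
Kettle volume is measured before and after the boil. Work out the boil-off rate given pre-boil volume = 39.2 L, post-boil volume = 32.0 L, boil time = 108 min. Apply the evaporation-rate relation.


rate = (V_pre − V_post) / (t_min/60)
rate = (39.2 − 32.0) / (108/60)

4.0000 L/hr


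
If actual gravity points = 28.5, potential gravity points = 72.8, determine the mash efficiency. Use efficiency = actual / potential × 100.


efficiency = 28.5 / 72.8 × 100

39.1484 %


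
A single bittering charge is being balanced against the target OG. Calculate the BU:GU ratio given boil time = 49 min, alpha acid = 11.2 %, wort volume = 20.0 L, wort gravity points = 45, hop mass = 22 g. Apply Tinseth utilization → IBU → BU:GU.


U = 1.65·0.000125^(GP/1000)·(1−e^(−0.04t))/4.15;  IBU = (α/100)·m·U·1000/V;  BU:GU = IBU/GP
U = 1.65·0.000125^(45/1000)·(1−e^(−0.04·49))/4.15 = 0.2280
IBU = (11.2/100)·22·0.2280·1000/20.0 = 28.0849
BU:GU = 28.0849/45

0.6241


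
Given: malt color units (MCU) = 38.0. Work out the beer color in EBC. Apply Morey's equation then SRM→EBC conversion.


SRM = 1.4922·MCU^0.6859;  EBC = SRM·1.97
SRM = 1.4922·38.0^0.6859 = 18.0884
EBC = 18.0884·1.97

35.6342 EBC


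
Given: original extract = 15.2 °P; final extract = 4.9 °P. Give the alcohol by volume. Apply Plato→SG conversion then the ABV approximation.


SG = 259/(259 − P);  ABV = (OG − FG)·131.25
OG = 259/(259 − 15.2) = 1.0623
FG = 259/(259 − 4.9) = 1.0193
ABV = (1.0623 − 1.0193)·131.25

5.6519 % ABV


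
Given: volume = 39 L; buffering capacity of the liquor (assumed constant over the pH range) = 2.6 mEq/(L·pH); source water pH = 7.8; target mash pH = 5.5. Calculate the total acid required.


acid = buffering capacity · (pH_source − pH_target) · V
acid = 2.6 · (7.8 − 5.5) · 39

233.2200 mEq


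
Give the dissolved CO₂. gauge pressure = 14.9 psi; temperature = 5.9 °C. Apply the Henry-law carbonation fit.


vols = (P + 14.695)·(0.01821 + 0.09011·e^(−0.04·T))
vols = (14.9 + 14.695)·(0.01821 + 0.09011·e^(−0.04·5.9))

2.6451 volumes


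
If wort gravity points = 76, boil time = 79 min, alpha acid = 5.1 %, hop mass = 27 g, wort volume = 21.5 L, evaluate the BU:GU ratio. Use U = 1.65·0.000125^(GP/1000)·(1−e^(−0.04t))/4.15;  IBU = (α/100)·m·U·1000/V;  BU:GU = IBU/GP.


U = 1.65·0.000125^(76/1000)·(1−e^(−0.04·79))/4.15 = 0.1923
IBU = (5.1/100)·27·0.1923·1000/21.5 = 12.3160
BU:GU = 12.3160/76

0.1621


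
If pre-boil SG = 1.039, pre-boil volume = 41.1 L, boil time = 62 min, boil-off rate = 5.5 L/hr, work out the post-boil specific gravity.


V_post = V_pre − rate·(t/60);  SG_post = 1 + (SG_pre−1)·V_pre/V_post
V_post = 41.1 − 5.5·(62/60) = 35.4167
SG_post = 1 + (1.039 − 1)·41.1/35.4167

1.0453


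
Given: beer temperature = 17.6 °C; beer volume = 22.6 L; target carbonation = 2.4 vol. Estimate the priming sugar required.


residual = 14.695·(0.01821 + 0.09011·e^(−0.04·T));  sugar = (target − residual)·4.0·V
residual = 14.695·(0.01821 + 0.09011·e^(−0.04·17.6)) = 0.9225
sugar = (2.4 − 0.9225)·4.0·22.6

133.5631 g


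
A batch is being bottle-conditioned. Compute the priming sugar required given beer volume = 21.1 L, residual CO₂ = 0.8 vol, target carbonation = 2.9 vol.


sugar = (target − residual)·4.0·V
sugar = (2.9 − 0.8)·4.0·21.1

177.2400 g


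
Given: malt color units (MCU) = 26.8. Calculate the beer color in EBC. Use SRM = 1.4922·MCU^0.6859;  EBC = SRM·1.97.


SRM = 1.4922·26.8^0.6859 = 14.2359
EBC = 14.2359·1.97

28.0447 EBC


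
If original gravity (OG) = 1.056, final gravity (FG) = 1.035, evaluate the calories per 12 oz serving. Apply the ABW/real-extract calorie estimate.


ABW = (OG−FG)·131.25·0.79/FG;  °P = 259 − 259/SG (for OG→OE and FG→AE);  RE = 0.1808·OE + 0.8192·AE;  Cal = (6.9·ABW + 4·(RE−0.1))·FG·3.55
ABW = (1.056 − 1.035)·131.25·0.79/1.035 = 2.1038
OE = 259 − 259/1.056 = 13.7348 °P
AE = 259 − 259/1.035 = 8.7585 °P
RE = 0.1808·13.7348 + 0.8192·8.7585 = 9.6582 °P
Cal = (6.9·2.1038 + 4·(9.6582−0.1))·1.035·3.55

193.8130 kcal


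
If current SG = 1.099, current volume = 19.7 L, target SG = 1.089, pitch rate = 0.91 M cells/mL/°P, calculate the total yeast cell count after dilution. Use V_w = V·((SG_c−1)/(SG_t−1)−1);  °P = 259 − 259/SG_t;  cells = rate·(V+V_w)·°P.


V_w = 19.7·((1.099−1)/(1.089−1)−1) = 2.2135
V_final = 19.7 + 2.2135 = 21.9135
°P = 259 − 259/1.089 = 21.1671
cells = 0.91·21.9135·21.1671

422.0994 billion cells


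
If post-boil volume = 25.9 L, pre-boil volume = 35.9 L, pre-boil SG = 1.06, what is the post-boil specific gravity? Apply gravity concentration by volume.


SG_post = 1 + (SG_pre − 1)·V_pre/V_post
pts_pre = (1.06 − 1)·1000 = 60.0000
pts_post = 60.0000·35.9/25.9 = 83.1660
SG_post = 1 + 83.1660/1000

1.0832


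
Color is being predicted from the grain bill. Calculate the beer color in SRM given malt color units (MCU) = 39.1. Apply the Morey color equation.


SRM = 1.4922 · MCU^0.6859
SRM = 1.4922 · 39.1^0.6859

18.4460 SRM


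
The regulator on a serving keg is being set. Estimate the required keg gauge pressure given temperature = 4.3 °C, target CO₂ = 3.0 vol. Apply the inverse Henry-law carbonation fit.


psi = vols/(0.01821 + 0.09011·e^(−0.04·T)) − 14.695
psi = 3.0/(0.01821 + 0.09011·e^(−0.04·4.3)) − 14.695

17.1925 psi


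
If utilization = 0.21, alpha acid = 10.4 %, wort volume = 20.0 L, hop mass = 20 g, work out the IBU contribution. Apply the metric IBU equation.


IBU = (α/100)·mass·U·1000 / V
IBU = (10.4/100)·20·0.21·1000 / 20.0

21.8400 IBU


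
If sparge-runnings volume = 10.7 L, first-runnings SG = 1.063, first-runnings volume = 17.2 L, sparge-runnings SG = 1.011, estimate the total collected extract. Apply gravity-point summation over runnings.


total = Σ (SG_i − 1)·1000·V_i
first = (1.063 − 1)·1000·17.2 = 1083.6000
sparge = (1.011 − 1)·1000·10.7 = 117.7000
total = 1083.6000 + 117.7000

1201.3000 gravity·L


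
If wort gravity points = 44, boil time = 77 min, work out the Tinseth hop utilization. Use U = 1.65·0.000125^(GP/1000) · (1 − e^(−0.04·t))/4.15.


bigness = 1.65·0.000125^(44/1000) = 1.1111
boil_factor = (1 − e^(−0.04·77))/4.15 = 0.2299
U = 1.1111 · 0.2299

0.2554


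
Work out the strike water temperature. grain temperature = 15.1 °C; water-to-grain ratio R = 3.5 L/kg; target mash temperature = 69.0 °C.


T_strike = (0.41/R)·(T_mash − T_grain) + T_mash
T_strike = (0.41/3.5)·(69.0 − 15.1) + 69.0

75.3140 °C


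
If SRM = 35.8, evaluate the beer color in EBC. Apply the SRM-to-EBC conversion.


EBC = SRM · 1.97
EBC = 35.8 · 1.97

70.5260 EBC


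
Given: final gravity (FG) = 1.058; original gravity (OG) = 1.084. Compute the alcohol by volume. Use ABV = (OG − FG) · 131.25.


ABV = (1.084 − 1.058) · 131.25

3.4125 % ABV


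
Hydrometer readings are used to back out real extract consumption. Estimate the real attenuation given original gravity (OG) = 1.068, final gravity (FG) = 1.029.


AA = (OG−FG)/(OG−1)·100;  RA = AA·0.8192
AA = (1.068 − 1.029)/(1.068 − 1)·100 = 57.3529
RA = 57.3529·0.8192

46.9835 %


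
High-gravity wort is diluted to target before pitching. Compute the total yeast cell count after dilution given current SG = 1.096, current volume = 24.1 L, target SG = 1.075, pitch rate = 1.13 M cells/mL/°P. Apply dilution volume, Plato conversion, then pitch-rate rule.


V_w = V·((SG_c−1)/(SG_t−1)−1);  °P = 259 − 259/SG_t;  cells = rate·(V+V_w)·°P
V_w = 24.1·((1.096−1)/(1.075−1)−1) = 6.7480
V_final = 24.1 + 6.7480 = 30.8480
°P = 259 − 259/1.075 = 18.0698
cells = 1.13·30.8480·18.0698

629.8803 billion cells


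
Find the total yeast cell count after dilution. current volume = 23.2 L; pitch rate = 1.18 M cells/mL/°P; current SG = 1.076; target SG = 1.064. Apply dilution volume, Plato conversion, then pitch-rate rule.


V_w = V·((SG_c−1)/(SG_t−1)−1);  °P = 259 − 259/SG_t;  cells = rate·(V+V_w)·°P
V_w = 23.2·((1.076−1)/(1.064−1)−1) = 4.3500
V_final = 23.2 + 4.3500 = 27.5500
°P = 259 − 259/1.064 = 15.5789
cells = 1.18·27.5500·15.5789

506.4560 billion cells


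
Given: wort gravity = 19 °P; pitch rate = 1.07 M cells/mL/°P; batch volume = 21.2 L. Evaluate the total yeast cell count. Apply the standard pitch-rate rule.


cells (billions) = rate · V_L · °P
cells = 1.07 · 21.2 · 19

430.9960 billion cells


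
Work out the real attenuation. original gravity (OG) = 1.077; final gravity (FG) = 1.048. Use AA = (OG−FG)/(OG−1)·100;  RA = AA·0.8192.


AA = (1.077 − 1.048)/(1.077 − 1)·100 = 37.6623
RA = 37.6623·0.8192

30.8530 %


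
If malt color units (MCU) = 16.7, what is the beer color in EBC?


SRM = 1.4922·MCU^0.6859;  EBC = SRM·1.97
SRM = 1.4922·16.7^0.6859 = 10.2917
EBC = 10.2917·1.97

20.2747 EBC


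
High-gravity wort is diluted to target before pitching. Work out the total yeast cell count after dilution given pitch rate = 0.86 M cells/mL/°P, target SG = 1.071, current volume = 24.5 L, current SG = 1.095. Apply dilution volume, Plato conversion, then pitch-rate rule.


V_w = V·((SG_c−1)/(SG_t−1)−1);  °P = 259 − 259/SG_t;  cells = rate·(V+V_w)·°P
V_w = 24.5·((1.095−1)/(1.071−1)−1) = 8.2817
V_final = 24.5 + 8.2817 = 32.7817
°P = 259 − 259/1.071 = 17.1699
cells = 0.86·32.7817·17.1699

484.0592 billion cells


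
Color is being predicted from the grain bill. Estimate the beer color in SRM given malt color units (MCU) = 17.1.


SRM = 1.4922 · MCU^0.6859
SRM = 1.4922 · 17.1^0.6859

10.4602 SRM
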